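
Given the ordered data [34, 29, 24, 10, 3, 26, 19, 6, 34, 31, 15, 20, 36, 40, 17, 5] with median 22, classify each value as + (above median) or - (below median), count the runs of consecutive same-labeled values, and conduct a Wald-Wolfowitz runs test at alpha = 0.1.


Step 1: Compute median = 22; label A = above, B = below.
Labels in order: AAABBABBAABBAABB  (n_A = 8, n_B = 8)
Step 2: Count runs R = 8.
Step 3: Under H0 (random ordering), E[R] = 2*n_A*n_B/(n_A+n_B) + 1 = 2*8*8/16 + 1 = 9.0000.
        Var[R] = 2*n_A*n_B*(2*n_A*n_B - n_A - n_B) / ((n_A+n_B)^2 * (n_A+n_B-1)) = 14336/3840 = 3.7333.
        SD[R] = 1.9322.
Step 4: Continuity-corrected z = (R + 0.5 - E[R]) / SD[R] = (8 + 0.5 - 9.0000) / 1.9322 = -0.2588.
Step 5: Two-sided p-value via normal approximation = 2*(1 - Phi(|z|)) = 0.795809.
Step 6: alpha = 0.1. fail to reject H0.

R = 8, z = -0.2588, p = 0.795809, fail to reject H0.


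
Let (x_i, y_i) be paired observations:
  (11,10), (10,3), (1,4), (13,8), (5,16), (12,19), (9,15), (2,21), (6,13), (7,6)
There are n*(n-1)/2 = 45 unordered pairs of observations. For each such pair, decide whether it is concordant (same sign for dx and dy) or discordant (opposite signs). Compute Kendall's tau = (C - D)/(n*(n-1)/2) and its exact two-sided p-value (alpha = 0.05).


Step 1: Enumerate the 45 unordered pairs (i,j) with i<j and classify each by sign(x_j-x_i) * sign(y_j-y_i).
  (1,2):dx=-1,dy=-7->C; (1,3):dx=-10,dy=-6->C; (1,4):dx=+2,dy=-2->D; (1,5):dx=-6,dy=+6->D
  (1,6):dx=+1,dy=+9->C; (1,7):dx=-2,dy=+5->D; (1,8):dx=-9,dy=+11->D; (1,9):dx=-5,dy=+3->D
  (1,10):dx=-4,dy=-4->C; (2,3):dx=-9,dy=+1->D; (2,4):dx=+3,dy=+5->C; (2,5):dx=-5,dy=+13->D
  (2,6):dx=+2,dy=+16->C; (2,7):dx=-1,dy=+12->D; (2,8):dx=-8,dy=+18->D; (2,9):dx=-4,dy=+10->D
  (2,10):dx=-3,dy=+3->D; (3,4):dx=+12,dy=+4->C; (3,5):dx=+4,dy=+12->C; (3,6):dx=+11,dy=+15->C
  (3,7):dx=+8,dy=+11->C; (3,8):dx=+1,dy=+17->C; (3,9):dx=+5,dy=+9->C; (3,10):dx=+6,dy=+2->C
  (4,5):dx=-8,dy=+8->D; (4,6):dx=-1,dy=+11->D; (4,7):dx=-4,dy=+7->D; (4,8):dx=-11,dy=+13->D
  (4,9):dx=-7,dy=+5->D; (4,10):dx=-6,dy=-2->C; (5,6):dx=+7,dy=+3->C; (5,7):dx=+4,dy=-1->D
  (5,8):dx=-3,dy=+5->D; (5,9):dx=+1,dy=-3->D; (5,10):dx=+2,dy=-10->D; (6,7):dx=-3,dy=-4->C
  (6,8):dx=-10,dy=+2->D; (6,9):dx=-6,dy=-6->C; (6,10):dx=-5,dy=-13->C; (7,8):dx=-7,dy=+6->D
  (7,9):dx=-3,dy=-2->C; (7,10):dx=-2,dy=-9->C; (8,9):dx=+4,dy=-8->D; (8,10):dx=+5,dy=-15->D
  (9,10):dx=+1,dy=-7->D
Step 2: C = 20, D = 25, total pairs = 45.
Step 3: tau = (C - D)/(n(n-1)/2) = (20 - 25)/45 = -0.111111.
Step 4: Exact two-sided p-value (enumerate n! = 3628800 permutations of y under H0): p = 0.727490.
Step 5: alpha = 0.05. fail to reject H0.

tau_b = -0.1111 (C=20, D=25), p = 0.727490, fail to reject H0.


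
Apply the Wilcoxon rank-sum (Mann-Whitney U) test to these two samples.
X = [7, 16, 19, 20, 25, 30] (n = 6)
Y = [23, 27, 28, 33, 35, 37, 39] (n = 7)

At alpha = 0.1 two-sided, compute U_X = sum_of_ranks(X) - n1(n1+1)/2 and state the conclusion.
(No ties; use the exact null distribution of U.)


Step 1: Combine and sort all 13 observations; assign midranks.
sorted (value, group): (7,X), (16,X), (19,X), (20,X), (23,Y), (25,X), (27,Y), (28,Y), (30,X), (33,Y), (35,Y), (37,Y), (39,Y)
ranks: 7->1, 16->2, 19->3, 20->4, 23->5, 25->6, 27->7, 28->8, 30->9, 33->10, 35->11, 37->12, 39->13
Step 2: Rank sum for X: R1 = 1 + 2 + 3 + 4 + 6 + 9 = 25.
Step 3: U_X = R1 - n1(n1+1)/2 = 25 - 6*7/2 = 25 - 21 = 4.
       U_Y = n1*n2 - U_X = 42 - 4 = 38.
Step 4: No ties, so the exact null distribution of U (based on enumerating the C(13,6) = 1716 equally likely rank assignments) gives the two-sided p-value.
Step 5: p-value = 0.013986; compare to alpha = 0.1. reject H0.

U_X = 4, p = 0.013986, reject H0 at alpha = 0.1.


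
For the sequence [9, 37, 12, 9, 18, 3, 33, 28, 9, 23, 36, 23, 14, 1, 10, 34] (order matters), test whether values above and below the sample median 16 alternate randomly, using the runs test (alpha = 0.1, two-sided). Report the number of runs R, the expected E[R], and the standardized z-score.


Step 1: Compute median = 16; label A = above, B = below.
Labels in order: BABBABAABAAABBBA  (n_A = 8, n_B = 8)
Step 2: Count runs R = 10.
Step 3: Under H0 (random ordering), E[R] = 2*n_A*n_B/(n_A+n_B) + 1 = 2*8*8/16 + 1 = 9.0000.
        Var[R] = 2*n_A*n_B*(2*n_A*n_B - n_A - n_B) / ((n_A+n_B)^2 * (n_A+n_B-1)) = 14336/3840 = 3.7333.
        SD[R] = 1.9322.
Step 4: Continuity-corrected z = (R - 0.5 - E[R]) / SD[R] = (10 - 0.5 - 9.0000) / 1.9322 = 0.2588.
Step 5: Two-sided p-value via normal approximation = 2*(1 - Phi(|z|)) = 0.795809.
Step 6: alpha = 0.1. fail to reject H0.

R = 10, z = 0.2588, p = 0.795809, fail to reject H0.


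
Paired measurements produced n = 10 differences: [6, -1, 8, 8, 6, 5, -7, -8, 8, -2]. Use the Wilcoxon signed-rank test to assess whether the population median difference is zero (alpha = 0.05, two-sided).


Step 1: Drop any zero differences (none here) and take |d_i|.
|d| = [6, 1, 8, 8, 6, 5, 7, 8, 8, 2]
Step 2: Midrank |d_i| (ties get averaged ranks).
ranks: |6|->4.5, |1|->1, |8|->8.5, |8|->8.5, |6|->4.5, |5|->3, |7|->6, |8|->8.5, |8|->8.5, |2|->2
Step 3: Attach original signs; sum ranks with positive sign and with negative sign.
W+ = 4.5 + 8.5 + 8.5 + 4.5 + 3 + 8.5 = 37.5
W- = 1 + 6 + 8.5 + 2 = 17.5
(Check: W+ + W- = 55 should equal n(n+1)/2 = 55.)
Step 4: Test statistic W = min(W+, W-) = 17.5.
Step 5: Ties in |d|, so use the tie-corrected normal approximation.
        E[W] = n(n+1)/4 = 10*11/4 = 27.5.
        Tie groups: |d|=6 (t=2), |d|=8 (t=4); sum(t^3 - t) = 66.
        Var[W] = n(n+1)(2n+1)/24 - sum(t^3-t)/48 = 2310/24 - 66/48 = 94.875.
        z = (W - E[W]) / sqrt(Var[W]) = (17.5 - 27.5) / 9.7404 = -1.0267.
        Two-sided p = 2*Phi(z) = 0.304583.
Step 6: alpha = 0.05. fail to reject H0.

W+ = 37.5, W- = 17.5, W = min = 17.5, p = 0.304583, fail to reject H0.


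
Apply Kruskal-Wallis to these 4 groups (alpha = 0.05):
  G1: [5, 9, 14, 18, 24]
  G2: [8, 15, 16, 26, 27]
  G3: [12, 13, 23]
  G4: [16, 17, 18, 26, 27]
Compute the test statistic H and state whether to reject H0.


Step 1: Combine all N = 18 observations and assign midranks.
sorted (value, group, rank): (5,G1,1), (8,G2,2), (9,G1,3), (12,G3,4), (13,G3,5), (14,G1,6), (15,G2,7), (16,G2,8.5), (16,G4,8.5), (17,G4,10), (18,G1,11.5), (18,G4,11.5), (23,G3,13), (24,G1,14), (26,G2,15.5), (26,G4,15.5), (27,G2,17.5), (27,G4,17.5)
Step 2: Sum ranks within each group.
R_1 = 35.5 (n_1 = 5)
R_2 = 50.5 (n_2 = 5)
R_3 = 22 (n_3 = 3)
R_4 = 63 (n_4 = 5)
Step 3: H = 12/(N(N+1)) * sum(R_i^2/n_i) - 3(N+1)
     = 12/(18*19) * (35.5^2/5 + 50.5^2/5 + 22^2/3 + 63^2/5) - 3*19
     = 0.035088 * 1717.23 - 57
     = 3.253801.
Step 4: Ties present; correction factor C = 1 - 24/(18^3 - 18) = 0.995872. Corrected H = 3.253801 / 0.995872 = 3.267288.
Step 5: Under H0, H ~ chi^2(3); p-value = 0.352221.
Step 6: alpha = 0.05. fail to reject H0.

H = 3.2673, df = 3, p = 0.352221, fail to reject H0.


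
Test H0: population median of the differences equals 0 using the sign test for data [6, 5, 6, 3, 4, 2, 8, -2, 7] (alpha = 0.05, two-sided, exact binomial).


Step 1: Discard zero differences. Original n = 9; n_eff = number of nonzero differences = 9.
Nonzero differences (with sign): +6, +5, +6, +3, +4, +2, +8, -2, +7
Step 2: Count signs: positive = 8, negative = 1.
Step 3: Under H0: P(positive) = 0.5, so the number of positives S ~ Bin(9, 0.5).
Step 4: Two-sided exact p-value = sum of Bin(9,0.5) probabilities at or below the observed probability = 0.039062.
Step 5: alpha = 0.05. reject H0.

n_eff = 9, pos = 8, neg = 1, p = 0.039062, reject H0.


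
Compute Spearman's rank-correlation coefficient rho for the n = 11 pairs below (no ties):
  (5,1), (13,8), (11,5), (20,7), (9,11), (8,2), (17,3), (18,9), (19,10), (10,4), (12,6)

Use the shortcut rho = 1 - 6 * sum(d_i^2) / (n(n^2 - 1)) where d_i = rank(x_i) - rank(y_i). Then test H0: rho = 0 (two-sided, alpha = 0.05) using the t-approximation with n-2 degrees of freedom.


Step 1: Rank x and y separately (midranks; no ties here).
rank(x): 5->1, 13->7, 11->5, 20->11, 9->3, 8->2, 17->8, 18->9, 19->10, 10->4, 12->6
rank(y): 1->1, 8->8, 5->5, 7->7, 11->11, 2->2, 3->3, 9->9, 10->10, 4->4, 6->6
Step 2: d_i = R_x(i) - R_y(i); compute d_i^2.
  (1-1)^2=0, (7-8)^2=1, (5-5)^2=0, (11-7)^2=16, (3-11)^2=64, (2-2)^2=0, (8-3)^2=25, (9-9)^2=0, (10-10)^2=0, (4-4)^2=0, (6-6)^2=0
sum(d^2) = 106.
Step 3: rho = 1 - 6*106 / (11*(11^2 - 1)) = 1 - 636/1320 = 0.518182.
Step 4: Under H0, t = rho * sqrt((n-2)/(1-rho^2)) = 1.8176 ~ t(9).
Step 5: Two-sided p-value from the t-distribution with 9 df = 0.102492.
Step 6: alpha = 0.05. fail to reject H0.

rho = 0.5182, p = 0.102492, fail to reject H0 at alpha = 0.05.


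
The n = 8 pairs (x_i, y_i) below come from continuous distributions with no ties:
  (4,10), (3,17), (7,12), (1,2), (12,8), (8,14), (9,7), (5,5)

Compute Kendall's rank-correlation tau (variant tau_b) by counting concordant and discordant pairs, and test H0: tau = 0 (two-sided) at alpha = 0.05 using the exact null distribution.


Step 1: Enumerate the 28 unordered pairs (i,j) with i<j and classify each by sign(x_j-x_i) * sign(y_j-y_i).
  (1,2):dx=-1,dy=+7->D; (1,3):dx=+3,dy=+2->C; (1,4):dx=-3,dy=-8->C; (1,5):dx=+8,dy=-2->D
  (1,6):dx=+4,dy=+4->C; (1,7):dx=+5,dy=-3->D; (1,8):dx=+1,dy=-5->D; (2,3):dx=+4,dy=-5->D
  (2,4):dx=-2,dy=-15->C; (2,5):dx=+9,dy=-9->D; (2,6):dx=+5,dy=-3->D; (2,7):dx=+6,dy=-10->D
  (2,8):dx=+2,dy=-12->D; (3,4):dx=-6,dy=-10->C; (3,5):dx=+5,dy=-4->D; (3,6):dx=+1,dy=+2->C
  (3,7):dx=+2,dy=-5->D; (3,8):dx=-2,dy=-7->C; (4,5):dx=+11,dy=+6->C; (4,6):dx=+7,dy=+12->C
  (4,7):dx=+8,dy=+5->C; (4,8):dx=+4,dy=+3->C; (5,6):dx=-4,dy=+6->D; (5,7):dx=-3,dy=-1->C
  (5,8):dx=-7,dy=-3->C; (6,7):dx=+1,dy=-7->D; (6,8):dx=-3,dy=-9->C; (7,8):dx=-4,dy=-2->C
Step 2: C = 15, D = 13, total pairs = 28.
Step 3: tau = (C - D)/(n(n-1)/2) = (15 - 13)/28 = 0.071429.
Step 4: Exact two-sided p-value (enumerate n! = 40320 permutations of y under H0): p = 0.904861.
Step 5: alpha = 0.05. fail to reject H0.

tau_b = 0.0714 (C=15, D=13), p = 0.904861, fail to reject H0.


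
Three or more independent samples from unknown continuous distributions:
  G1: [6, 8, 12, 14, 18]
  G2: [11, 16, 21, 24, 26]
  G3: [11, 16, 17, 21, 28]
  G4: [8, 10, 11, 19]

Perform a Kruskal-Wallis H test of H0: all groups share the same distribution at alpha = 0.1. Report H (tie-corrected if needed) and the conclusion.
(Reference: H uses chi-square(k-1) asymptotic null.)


Step 1: Combine all N = 19 observations and assign midranks.
sorted (value, group, rank): (6,G1,1), (8,G1,2.5), (8,G4,2.5), (10,G4,4), (11,G2,6), (11,G3,6), (11,G4,6), (12,G1,8), (14,G1,9), (16,G2,10.5), (16,G3,10.5), (17,G3,12), (18,G1,13), (19,G4,14), (21,G2,15.5), (21,G3,15.5), (24,G2,17), (26,G2,18), (28,G3,19)
Step 2: Sum ranks within each group.
R_1 = 33.5 (n_1 = 5)
R_2 = 67 (n_2 = 5)
R_3 = 63 (n_3 = 5)
R_4 = 26.5 (n_4 = 4)
Step 3: H = 12/(N(N+1)) * sum(R_i^2/n_i) - 3(N+1)
     = 12/(19*20) * (33.5^2/5 + 67^2/5 + 63^2/5 + 26.5^2/4) - 3*20
     = 0.031579 * 2091.61 - 60
     = 6.050921.
Step 4: Ties present; correction factor C = 1 - 42/(19^3 - 19) = 0.993860. Corrected H = 6.050921 / 0.993860 = 6.088305.
Step 5: Under H0, H ~ chi^2(3); p-value = 0.107392.
Step 6: alpha = 0.1. fail to reject H0.

H = 6.0883, df = 3, p = 0.107392, fail to reject H0.


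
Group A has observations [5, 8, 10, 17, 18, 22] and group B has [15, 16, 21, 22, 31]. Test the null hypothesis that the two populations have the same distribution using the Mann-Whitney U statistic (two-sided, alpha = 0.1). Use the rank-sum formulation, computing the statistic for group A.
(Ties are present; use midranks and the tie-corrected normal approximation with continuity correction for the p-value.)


Step 1: Combine and sort all 11 observations; assign midranks.
sorted (value, group): (5,X), (8,X), (10,X), (15,Y), (16,Y), (17,X), (18,X), (21,Y), (22,X), (22,Y), (31,Y)
ranks: 5->1, 8->2, 10->3, 15->4, 16->5, 17->6, 18->7, 21->8, 22->9.5, 22->9.5, 31->11
Step 2: Rank sum for X: R1 = 1 + 2 + 3 + 6 + 7 + 9.5 = 28.5.
Step 3: U_X = R1 - n1(n1+1)/2 = 28.5 - 6*7/2 = 28.5 - 21 = 7.5.
       U_Y = n1*n2 - U_X = 30 - 7.5 = 22.5.
Step 4: Ties are present, so use the tie-corrected normal approximation (with continuity correction) for the p-value.
Step 5: p-value = 0.200217; compare to alpha = 0.1. fail to reject H0.

U_X = 7.5, p = 0.200217, fail to reject H0 at alpha = 0.1.


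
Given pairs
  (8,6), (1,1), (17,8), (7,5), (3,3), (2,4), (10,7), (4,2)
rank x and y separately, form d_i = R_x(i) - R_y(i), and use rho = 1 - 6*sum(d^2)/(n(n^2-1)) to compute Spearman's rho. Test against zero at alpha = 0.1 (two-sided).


Step 1: Rank x and y separately (midranks; no ties here).
rank(x): 8->6, 1->1, 17->8, 7->5, 3->3, 2->2, 10->7, 4->4
rank(y): 6->6, 1->1, 8->8, 5->5, 3->3, 4->4, 7->7, 2->2
Step 2: d_i = R_x(i) - R_y(i); compute d_i^2.
  (6-6)^2=0, (1-1)^2=0, (8-8)^2=0, (5-5)^2=0, (3-3)^2=0, (2-4)^2=4, (7-7)^2=0, (4-2)^2=4
sum(d^2) = 8.
Step 3: rho = 1 - 6*8 / (8*(8^2 - 1)) = 1 - 48/504 = 0.904762.
Step 4: Under H0, t = rho * sqrt((n-2)/(1-rho^2)) = 5.2034 ~ t(6).
Step 5: Two-sided p-value from the t-distribution with 6 df = 0.002008.
Step 6: alpha = 0.1. reject H0.

rho = 0.9048, p = 0.002008, reject H0 at alpha = 0.1.


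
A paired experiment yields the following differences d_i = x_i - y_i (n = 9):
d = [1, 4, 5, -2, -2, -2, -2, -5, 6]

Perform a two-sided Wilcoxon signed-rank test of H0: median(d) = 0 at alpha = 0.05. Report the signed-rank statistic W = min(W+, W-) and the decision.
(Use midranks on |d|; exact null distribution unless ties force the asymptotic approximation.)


Step 1: Drop any zero differences (none here) and take |d_i|.
|d| = [1, 4, 5, 2, 2, 2, 2, 5, 6]
Step 2: Midrank |d_i| (ties get averaged ranks).
ranks: |1|->1, |4|->6, |5|->7.5, |2|->3.5, |2|->3.5, |2|->3.5, |2|->3.5, |5|->7.5, |6|->9
Step 3: Attach original signs; sum ranks with positive sign and with negative sign.
W+ = 1 + 6 + 7.5 + 9 = 23.5
W- = 3.5 + 3.5 + 3.5 + 3.5 + 7.5 = 21.5
(Check: W+ + W- = 45 should equal n(n+1)/2 = 45.)
Step 4: Test statistic W = min(W+, W-) = 21.5.
Step 5: Ties in |d|, so use the tie-corrected normal approximation.
        E[W] = n(n+1)/4 = 9*10/4 = 22.5.
        Tie groups: |d|=2 (t=4), |d|=5 (t=2); sum(t^3 - t) = 66.
        Var[W] = n(n+1)(2n+1)/24 - sum(t^3-t)/48 = 1710/24 - 66/48 = 69.875.
        z = (W - E[W]) / sqrt(Var[W]) = (21.5 - 22.5) / 8.3591 = -0.1196.
        Two-sided p = 2*Phi(z) = 0.904776.
Step 6: alpha = 0.05. fail to reject H0.

W+ = 23.5, W- = 21.5, W = min = 21.5, p = 0.904776, fail to reject H0.


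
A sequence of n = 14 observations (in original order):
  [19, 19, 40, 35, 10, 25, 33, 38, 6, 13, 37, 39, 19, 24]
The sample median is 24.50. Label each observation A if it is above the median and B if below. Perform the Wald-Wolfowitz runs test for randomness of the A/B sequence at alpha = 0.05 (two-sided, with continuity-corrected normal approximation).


Step 1: Compute median = 24.50; label A = above, B = below.
Labels in order: BBAABAAABBAABB  (n_A = 7, n_B = 7)
Step 2: Count runs R = 7.
Step 3: Under H0 (random ordering), E[R] = 2*n_A*n_B/(n_A+n_B) + 1 = 2*7*7/14 + 1 = 8.0000.
        Var[R] = 2*n_A*n_B*(2*n_A*n_B - n_A - n_B) / ((n_A+n_B)^2 * (n_A+n_B-1)) = 8232/2548 = 3.2308.
        SD[R] = 1.7974.
Step 4: Continuity-corrected z = (R + 0.5 - E[R]) / SD[R] = (7 + 0.5 - 8.0000) / 1.7974 = -0.2782.
Step 5: Two-sided p-value via normal approximation = 2*(1 - Phi(|z|)) = 0.780879.
Step 6: alpha = 0.05. fail to reject H0.

R = 7, z = -0.2782, p = 0.780879, fail to reject H0.


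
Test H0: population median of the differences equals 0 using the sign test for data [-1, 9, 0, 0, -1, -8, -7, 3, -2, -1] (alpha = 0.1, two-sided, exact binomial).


Step 1: Discard zero differences. Original n = 10; n_eff = number of nonzero differences = 8.
Nonzero differences (with sign): -1, +9, -1, -8, -7, +3, -2, -1
Step 2: Count signs: positive = 2, negative = 6.
Step 3: Under H0: P(positive) = 0.5, so the number of positives S ~ Bin(8, 0.5).
Step 4: Two-sided exact p-value = sum of Bin(8,0.5) probabilities at or below the observed probability = 0.289062.
Step 5: alpha = 0.1. fail to reject H0.

n_eff = 8, pos = 2, neg = 6, p = 0.289062, fail to reject H0.


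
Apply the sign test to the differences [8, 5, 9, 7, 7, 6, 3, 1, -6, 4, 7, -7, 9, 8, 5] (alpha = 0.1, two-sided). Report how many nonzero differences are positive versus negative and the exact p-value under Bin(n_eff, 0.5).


Step 1: Discard zero differences. Original n = 15; n_eff = number of nonzero differences = 15.
Nonzero differences (with sign): +8, +5, +9, +7, +7, +6, +3, +1, -6, +4, +7, -7, +9, +8, +5
Step 2: Count signs: positive = 13, negative = 2.
Step 3: Under H0: P(positive) = 0.5, so the number of positives S ~ Bin(15, 0.5).
Step 4: Two-sided exact p-value = sum of Bin(15,0.5) probabilities at or below the observed probability = 0.007385.
Step 5: alpha = 0.1. reject H0.

n_eff = 15, pos = 13, neg = 2, p = 0.007385, reject H0.


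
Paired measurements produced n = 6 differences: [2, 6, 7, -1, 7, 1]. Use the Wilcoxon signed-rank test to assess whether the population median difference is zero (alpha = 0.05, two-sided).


Step 1: Drop any zero differences (none here) and take |d_i|.
|d| = [2, 6, 7, 1, 7, 1]
Step 2: Midrank |d_i| (ties get averaged ranks).
ranks: |2|->3, |6|->4, |7|->5.5, |1|->1.5, |7|->5.5, |1|->1.5
Step 3: Attach original signs; sum ranks with positive sign and with negative sign.
W+ = 3 + 4 + 5.5 + 5.5 + 1.5 = 19.5
W- = 1.5 = 1.5
(Check: W+ + W- = 21 should equal n(n+1)/2 = 21.)
Step 4: Test statistic W = min(W+, W-) = 1.5.
Step 5: Ties in |d|, so use the tie-corrected normal approximation.
        E[W] = n(n+1)/4 = 6*7/4 = 10.5.
        Tie groups: |d|=1 (t=2), |d|=7 (t=2); sum(t^3 - t) = 12.
        Var[W] = n(n+1)(2n+1)/24 - sum(t^3-t)/48 = 546/24 - 12/48 = 22.5.
        z = (W - E[W]) / sqrt(Var[W]) = (1.5 - 10.5) / 4.7434 = -1.8974.
        Two-sided p = 2*Phi(z) = 0.057780.
Step 6: alpha = 0.05. fail to reject H0.

W+ = 19.5, W- = 1.5, W = min = 1.5, p = 0.057780, fail to reject H0.


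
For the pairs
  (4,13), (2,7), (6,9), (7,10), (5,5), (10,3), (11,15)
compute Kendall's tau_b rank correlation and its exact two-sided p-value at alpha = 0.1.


Step 1: Enumerate the 21 unordered pairs (i,j) with i<j and classify each by sign(x_j-x_i) * sign(y_j-y_i).
  (1,2):dx=-2,dy=-6->C; (1,3):dx=+2,dy=-4->D; (1,4):dx=+3,dy=-3->D; (1,5):dx=+1,dy=-8->D
  (1,6):dx=+6,dy=-10->D; (1,7):dx=+7,dy=+2->C; (2,3):dx=+4,dy=+2->C; (2,4):dx=+5,dy=+3->C
  (2,5):dx=+3,dy=-2->D; (2,6):dx=+8,dy=-4->D; (2,7):dx=+9,dy=+8->C; (3,4):dx=+1,dy=+1->C
  (3,5):dx=-1,dy=-4->C; (3,6):dx=+4,dy=-6->D; (3,7):dx=+5,dy=+6->C; (4,5):dx=-2,dy=-5->C
  (4,6):dx=+3,dy=-7->D; (4,7):dx=+4,dy=+5->C; (5,6):dx=+5,dy=-2->D; (5,7):dx=+6,dy=+10->C
  (6,7):dx=+1,dy=+12->C
Step 2: C = 12, D = 9, total pairs = 21.
Step 3: tau = (C - D)/(n(n-1)/2) = (12 - 9)/21 = 0.142857.
Step 4: Exact two-sided p-value (enumerate n! = 5040 permutations of y under H0): p = 0.772619.
Step 5: alpha = 0.1. fail to reject H0.

tau_b = 0.1429 (C=12, D=9), p = 0.772619, fail to reject H0.


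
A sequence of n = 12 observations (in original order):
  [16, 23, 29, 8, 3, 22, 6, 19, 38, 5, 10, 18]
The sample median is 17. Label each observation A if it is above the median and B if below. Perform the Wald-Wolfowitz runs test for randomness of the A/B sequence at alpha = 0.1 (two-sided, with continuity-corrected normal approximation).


Step 1: Compute median = 17; label A = above, B = below.
Labels in order: BAABBABAABBA  (n_A = 6, n_B = 6)
Step 2: Count runs R = 8.
Step 3: Under H0 (random ordering), E[R] = 2*n_A*n_B/(n_A+n_B) + 1 = 2*6*6/12 + 1 = 7.0000.
        Var[R] = 2*n_A*n_B*(2*n_A*n_B - n_A - n_B) / ((n_A+n_B)^2 * (n_A+n_B-1)) = 4320/1584 = 2.7273.
        SD[R] = 1.6514.
Step 4: Continuity-corrected z = (R - 0.5 - E[R]) / SD[R] = (8 - 0.5 - 7.0000) / 1.6514 = 0.3028.
Step 5: Two-sided p-value via normal approximation = 2*(1 - Phi(|z|)) = 0.762069.
Step 6: alpha = 0.1. fail to reject H0.

R = 8, z = 0.3028, p = 0.762069, fail to reject H0.


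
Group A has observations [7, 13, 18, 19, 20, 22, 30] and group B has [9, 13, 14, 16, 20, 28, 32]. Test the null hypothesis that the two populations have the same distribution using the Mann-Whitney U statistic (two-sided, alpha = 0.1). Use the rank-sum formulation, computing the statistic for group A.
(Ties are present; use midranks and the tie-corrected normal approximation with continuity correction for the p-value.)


Step 1: Combine and sort all 14 observations; assign midranks.
sorted (value, group): (7,X), (9,Y), (13,X), (13,Y), (14,Y), (16,Y), (18,X), (19,X), (20,X), (20,Y), (22,X), (28,Y), (30,X), (32,Y)
ranks: 7->1, 9->2, 13->3.5, 13->3.5, 14->5, 16->6, 18->7, 19->8, 20->9.5, 20->9.5, 22->11, 28->12, 30->13, 32->14
Step 2: Rank sum for X: R1 = 1 + 3.5 + 7 + 8 + 9.5 + 11 + 13 = 53.
Step 3: U_X = R1 - n1(n1+1)/2 = 53 - 7*8/2 = 53 - 28 = 25.
       U_Y = n1*n2 - U_X = 49 - 25 = 24.
Step 4: Ties are present, so use the tie-corrected normal approximation (with continuity correction) for the p-value.
Step 5: p-value = 1.000000; compare to alpha = 0.1. fail to reject H0.

U_X = 25, p = 1.000000, fail to reject H0 at alpha = 0.1.


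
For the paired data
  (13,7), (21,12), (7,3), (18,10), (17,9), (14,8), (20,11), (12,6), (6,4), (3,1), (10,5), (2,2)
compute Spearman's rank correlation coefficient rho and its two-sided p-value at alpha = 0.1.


Step 1: Rank x and y separately (midranks; no ties here).
rank(x): 13->7, 21->12, 7->4, 18->10, 17->9, 14->8, 20->11, 12->6, 6->3, 3->2, 10->5, 2->1
rank(y): 7->7, 12->12, 3->3, 10->10, 9->9, 8->8, 11->11, 6->6, 4->4, 1->1, 5->5, 2->2
Step 2: d_i = R_x(i) - R_y(i); compute d_i^2.
  (7-7)^2=0, (12-12)^2=0, (4-3)^2=1, (10-10)^2=0, (9-9)^2=0, (8-8)^2=0, (11-11)^2=0, (6-6)^2=0, (3-4)^2=1, (2-1)^2=1, (5-5)^2=0, (1-2)^2=1
sum(d^2) = 4.
Step 3: rho = 1 - 6*4 / (12*(12^2 - 1)) = 1 - 24/1716 = 0.986014.
Step 4: Under H0, t = rho * sqrt((n-2)/(1-rho^2)) = 18.7088 ~ t(10).
Step 5: Two-sided p-value from the t-distribution with 10 df = 0.000000.
Step 6: alpha = 0.1. reject H0.

rho = 0.9860, p = 0.000000, reject H0 at alpha = 0.1.


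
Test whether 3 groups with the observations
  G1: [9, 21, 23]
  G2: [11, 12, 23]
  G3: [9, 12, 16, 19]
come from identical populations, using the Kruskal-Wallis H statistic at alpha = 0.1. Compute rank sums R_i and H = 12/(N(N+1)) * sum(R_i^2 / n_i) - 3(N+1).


Step 1: Combine all N = 10 observations and assign midranks.
sorted (value, group, rank): (9,G1,1.5), (9,G3,1.5), (11,G2,3), (12,G2,4.5), (12,G3,4.5), (16,G3,6), (19,G3,7), (21,G1,8), (23,G1,9.5), (23,G2,9.5)
Step 2: Sum ranks within each group.
R_1 = 19 (n_1 = 3)
R_2 = 17 (n_2 = 3)
R_3 = 19 (n_3 = 4)
Step 3: H = 12/(N(N+1)) * sum(R_i^2/n_i) - 3(N+1)
     = 12/(10*11) * (19^2/3 + 17^2/3 + 19^2/4) - 3*11
     = 0.109091 * 306.917 - 33
     = 0.481818.
Step 4: Ties present; correction factor C = 1 - 18/(10^3 - 10) = 0.981818. Corrected H = 0.481818 / 0.981818 = 0.490741.
Step 5: Under H0, H ~ chi^2(2); p-value = 0.782415.
Step 6: alpha = 0.1. fail to reject H0.

H = 0.4907, df = 2, p = 0.782415, fail to reject H0.


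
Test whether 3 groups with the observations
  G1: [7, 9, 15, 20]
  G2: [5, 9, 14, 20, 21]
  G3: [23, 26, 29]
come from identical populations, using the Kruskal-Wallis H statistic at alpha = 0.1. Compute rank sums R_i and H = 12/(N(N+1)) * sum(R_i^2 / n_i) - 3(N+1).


Step 1: Combine all N = 12 observations and assign midranks.
sorted (value, group, rank): (5,G2,1), (7,G1,2), (9,G1,3.5), (9,G2,3.5), (14,G2,5), (15,G1,6), (20,G1,7.5), (20,G2,7.5), (21,G2,9), (23,G3,10), (26,G3,11), (29,G3,12)
Step 2: Sum ranks within each group.
R_1 = 19 (n_1 = 4)
R_2 = 26 (n_2 = 5)
R_3 = 33 (n_3 = 3)
Step 3: H = 12/(N(N+1)) * sum(R_i^2/n_i) - 3(N+1)
     = 12/(12*13) * (19^2/4 + 26^2/5 + 33^2/3) - 3*13
     = 0.076923 * 588.45 - 39
     = 6.265385.
Step 4: Ties present; correction factor C = 1 - 12/(12^3 - 12) = 0.993007. Corrected H = 6.265385 / 0.993007 = 6.309507.
Step 5: Under H0, H ~ chi^2(2); p-value = 0.042649.
Step 6: alpha = 0.1. reject H0.

H = 6.3095, df = 2, p = 0.042649, reject H0.


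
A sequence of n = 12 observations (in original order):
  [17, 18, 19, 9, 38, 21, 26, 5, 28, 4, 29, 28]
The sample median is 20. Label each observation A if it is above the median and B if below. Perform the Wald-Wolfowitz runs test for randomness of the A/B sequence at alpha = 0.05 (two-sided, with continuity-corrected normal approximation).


Step 1: Compute median = 20; label A = above, B = below.
Labels in order: BBBBAAABABAA  (n_A = 6, n_B = 6)
Step 2: Count runs R = 6.
Step 3: Under H0 (random ordering), E[R] = 2*n_A*n_B/(n_A+n_B) + 1 = 2*6*6/12 + 1 = 7.0000.
        Var[R] = 2*n_A*n_B*(2*n_A*n_B - n_A - n_B) / ((n_A+n_B)^2 * (n_A+n_B-1)) = 4320/1584 = 2.7273.
        SD[R] = 1.6514.
Step 4: Continuity-corrected z = (R + 0.5 - E[R]) / SD[R] = (6 + 0.5 - 7.0000) / 1.6514 = -0.3028.
Step 5: Two-sided p-value via normal approximation = 2*(1 - Phi(|z|)) = 0.762069.
Step 6: alpha = 0.05. fail to reject H0.

R = 6, z = -0.3028, p = 0.762069, fail to reject H0.


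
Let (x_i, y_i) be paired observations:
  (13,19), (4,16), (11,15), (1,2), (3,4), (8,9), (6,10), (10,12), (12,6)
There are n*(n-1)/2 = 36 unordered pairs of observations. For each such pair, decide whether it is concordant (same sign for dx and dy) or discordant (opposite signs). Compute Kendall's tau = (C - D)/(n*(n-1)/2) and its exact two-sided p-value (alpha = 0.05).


Step 1: Enumerate the 36 unordered pairs (i,j) with i<j and classify each by sign(x_j-x_i) * sign(y_j-y_i).
  (1,2):dx=-9,dy=-3->C; (1,3):dx=-2,dy=-4->C; (1,4):dx=-12,dy=-17->C; (1,5):dx=-10,dy=-15->C
  (1,6):dx=-5,dy=-10->C; (1,7):dx=-7,dy=-9->C; (1,8):dx=-3,dy=-7->C; (1,9):dx=-1,dy=-13->C
  (2,3):dx=+7,dy=-1->D; (2,4):dx=-3,dy=-14->C; (2,5):dx=-1,dy=-12->C; (2,6):dx=+4,dy=-7->D
  (2,7):dx=+2,dy=-6->D; (2,8):dx=+6,dy=-4->D; (2,9):dx=+8,dy=-10->D; (3,4):dx=-10,dy=-13->C
  (3,5):dx=-8,dy=-11->C; (3,6):dx=-3,dy=-6->C; (3,7):dx=-5,dy=-5->C; (3,8):dx=-1,dy=-3->C
  (3,9):dx=+1,dy=-9->D; (4,5):dx=+2,dy=+2->C; (4,6):dx=+7,dy=+7->C; (4,7):dx=+5,dy=+8->C
  (4,8):dx=+9,dy=+10->C; (4,9):dx=+11,dy=+4->C; (5,6):dx=+5,dy=+5->C; (5,7):dx=+3,dy=+6->C
  (5,8):dx=+7,dy=+8->C; (5,9):dx=+9,dy=+2->C; (6,7):dx=-2,dy=+1->D; (6,8):dx=+2,dy=+3->C
  (6,9):dx=+4,dy=-3->D; (7,8):dx=+4,dy=+2->C; (7,9):dx=+6,dy=-4->D; (8,9):dx=+2,dy=-6->D
Step 2: C = 26, D = 10, total pairs = 36.
Step 3: tau = (C - D)/(n(n-1)/2) = (26 - 10)/36 = 0.444444.
Step 4: Exact two-sided p-value (enumerate n! = 362880 permutations of y under H0): p = 0.119439.
Step 5: alpha = 0.05. fail to reject H0.

tau_b = 0.4444 (C=26, D=10), p = 0.119439, fail to reject H0.


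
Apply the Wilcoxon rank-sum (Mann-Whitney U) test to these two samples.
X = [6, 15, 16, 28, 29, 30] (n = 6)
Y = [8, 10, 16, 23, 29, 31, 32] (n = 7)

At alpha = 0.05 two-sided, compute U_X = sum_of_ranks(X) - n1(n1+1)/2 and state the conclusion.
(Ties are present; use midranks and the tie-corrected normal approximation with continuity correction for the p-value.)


Step 1: Combine and sort all 13 observations; assign midranks.
sorted (value, group): (6,X), (8,Y), (10,Y), (15,X), (16,X), (16,Y), (23,Y), (28,X), (29,X), (29,Y), (30,X), (31,Y), (32,Y)
ranks: 6->1, 8->2, 10->3, 15->4, 16->5.5, 16->5.5, 23->7, 28->8, 29->9.5, 29->9.5, 30->11, 31->12, 32->13
Step 2: Rank sum for X: R1 = 1 + 4 + 5.5 + 8 + 9.5 + 11 = 39.
Step 3: U_X = R1 - n1(n1+1)/2 = 39 - 6*7/2 = 39 - 21 = 18.
       U_Y = n1*n2 - U_X = 42 - 18 = 24.
Step 4: Ties are present, so use the tie-corrected normal approximation (with continuity correction) for the p-value.
Step 5: p-value = 0.720247; compare to alpha = 0.05. fail to reject H0.

U_X = 18, p = 0.720247, fail to reject H0 at alpha = 0.05.


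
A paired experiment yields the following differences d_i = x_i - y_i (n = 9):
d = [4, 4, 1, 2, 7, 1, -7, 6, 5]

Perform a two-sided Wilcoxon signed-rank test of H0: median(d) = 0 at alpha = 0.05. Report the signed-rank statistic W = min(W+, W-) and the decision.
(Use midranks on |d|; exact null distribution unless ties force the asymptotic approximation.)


Step 1: Drop any zero differences (none here) and take |d_i|.
|d| = [4, 4, 1, 2, 7, 1, 7, 6, 5]
Step 2: Midrank |d_i| (ties get averaged ranks).
ranks: |4|->4.5, |4|->4.5, |1|->1.5, |2|->3, |7|->8.5, |1|->1.5, |7|->8.5, |6|->7, |5|->6
Step 3: Attach original signs; sum ranks with positive sign and with negative sign.
W+ = 4.5 + 4.5 + 1.5 + 3 + 8.5 + 1.5 + 7 + 6 = 36.5
W- = 8.5 = 8.5
(Check: W+ + W- = 45 should equal n(n+1)/2 = 45.)
Step 4: Test statistic W = min(W+, W-) = 8.5.
Step 5: Ties in |d|, so use the tie-corrected normal approximation.
        E[W] = n(n+1)/4 = 9*10/4 = 22.5.
        Tie groups: |d|=1 (t=2), |d|=4 (t=2), |d|=7 (t=2); sum(t^3 - t) = 18.
        Var[W] = n(n+1)(2n+1)/24 - sum(t^3-t)/48 = 1710/24 - 18/48 = 70.875.
        z = (W - E[W]) / sqrt(Var[W]) = (8.5 - 22.5) / 8.4187 = -1.6630.
        Two-sided p = 2*Phi(z) = 0.096321.
Step 6: alpha = 0.05. fail to reject H0.

W+ = 36.5, W- = 8.5, W = min = 8.5, p = 0.096321, fail to reject H0.


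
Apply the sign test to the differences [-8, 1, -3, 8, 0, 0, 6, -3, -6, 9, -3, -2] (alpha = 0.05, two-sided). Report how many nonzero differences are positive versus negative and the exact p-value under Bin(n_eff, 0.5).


Step 1: Discard zero differences. Original n = 12; n_eff = number of nonzero differences = 10.
Nonzero differences (with sign): -8, +1, -3, +8, +6, -3, -6, +9, -3, -2
Step 2: Count signs: positive = 4, negative = 6.
Step 3: Under H0: P(positive) = 0.5, so the number of positives S ~ Bin(10, 0.5).
Step 4: Two-sided exact p-value = sum of Bin(10,0.5) probabilities at or below the observed probability = 0.753906.
Step 5: alpha = 0.05. fail to reject H0.

n_eff = 10, pos = 4, neg = 6, p = 0.753906, fail to reject H0.


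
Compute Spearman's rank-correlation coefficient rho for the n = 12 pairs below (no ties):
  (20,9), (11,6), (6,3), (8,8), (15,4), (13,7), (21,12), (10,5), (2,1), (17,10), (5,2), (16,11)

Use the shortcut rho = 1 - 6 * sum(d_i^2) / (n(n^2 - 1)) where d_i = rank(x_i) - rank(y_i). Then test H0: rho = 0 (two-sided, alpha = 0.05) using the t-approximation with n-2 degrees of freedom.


Step 1: Rank x and y separately (midranks; no ties here).
rank(x): 20->11, 11->6, 6->3, 8->4, 15->8, 13->7, 21->12, 10->5, 2->1, 17->10, 5->2, 16->9
rank(y): 9->9, 6->6, 3->3, 8->8, 4->4, 7->7, 12->12, 5->5, 1->1, 10->10, 2->2, 11->11
Step 2: d_i = R_x(i) - R_y(i); compute d_i^2.
  (11-9)^2=4, (6-6)^2=0, (3-3)^2=0, (4-8)^2=16, (8-4)^2=16, (7-7)^2=0, (12-12)^2=0, (5-5)^2=0, (1-1)^2=0, (10-10)^2=0, (2-2)^2=0, (9-11)^2=4
sum(d^2) = 40.
Step 3: rho = 1 - 6*40 / (12*(12^2 - 1)) = 1 - 240/1716 = 0.860140.
Step 4: Under H0, t = rho * sqrt((n-2)/(1-rho^2)) = 5.3327 ~ t(10).
Step 5: Two-sided p-value from the t-distribution with 10 df = 0.000332.
Step 6: alpha = 0.05. reject H0.

rho = 0.8601, p = 0.000332, reject H0 at alpha = 0.05.


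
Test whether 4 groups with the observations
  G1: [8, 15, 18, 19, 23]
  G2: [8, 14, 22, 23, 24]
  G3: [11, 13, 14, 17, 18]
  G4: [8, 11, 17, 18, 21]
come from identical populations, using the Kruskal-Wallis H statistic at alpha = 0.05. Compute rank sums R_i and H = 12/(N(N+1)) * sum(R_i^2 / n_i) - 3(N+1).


Step 1: Combine all N = 20 observations and assign midranks.
sorted (value, group, rank): (8,G1,2), (8,G2,2), (8,G4,2), (11,G3,4.5), (11,G4,4.5), (13,G3,6), (14,G2,7.5), (14,G3,7.5), (15,G1,9), (17,G3,10.5), (17,G4,10.5), (18,G1,13), (18,G3,13), (18,G4,13), (19,G1,15), (21,G4,16), (22,G2,17), (23,G1,18.5), (23,G2,18.5), (24,G2,20)
Step 2: Sum ranks within each group.
R_1 = 57.5 (n_1 = 5)
R_2 = 65 (n_2 = 5)
R_3 = 41.5 (n_3 = 5)
R_4 = 46 (n_4 = 5)
Step 3: H = 12/(N(N+1)) * sum(R_i^2/n_i) - 3(N+1)
     = 12/(20*21) * (57.5^2/5 + 65^2/5 + 41.5^2/5 + 46^2/5) - 3*21
     = 0.028571 * 2273.9 - 63
     = 1.968571.
Step 4: Ties present; correction factor C = 1 - 72/(20^3 - 20) = 0.990977. Corrected H = 1.968571 / 0.990977 = 1.986495.
Step 5: Under H0, H ~ chi^2(3); p-value = 0.575215.
Step 6: alpha = 0.05. fail to reject H0.

H = 1.9865, df = 3, p = 0.575215, fail to reject H0.


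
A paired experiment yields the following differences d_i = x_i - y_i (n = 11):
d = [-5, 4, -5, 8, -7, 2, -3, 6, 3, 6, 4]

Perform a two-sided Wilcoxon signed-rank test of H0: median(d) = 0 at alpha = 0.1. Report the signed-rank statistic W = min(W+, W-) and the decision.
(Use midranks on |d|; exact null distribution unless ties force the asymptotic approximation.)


Step 1: Drop any zero differences (none here) and take |d_i|.
|d| = [5, 4, 5, 8, 7, 2, 3, 6, 3, 6, 4]
Step 2: Midrank |d_i| (ties get averaged ranks).
ranks: |5|->6.5, |4|->4.5, |5|->6.5, |8|->11, |7|->10, |2|->1, |3|->2.5, |6|->8.5, |3|->2.5, |6|->8.5, |4|->4.5
Step 3: Attach original signs; sum ranks with positive sign and with negative sign.
W+ = 4.5 + 11 + 1 + 8.5 + 2.5 + 8.5 + 4.5 = 40.5
W- = 6.5 + 6.5 + 10 + 2.5 = 25.5
(Check: W+ + W- = 66 should equal n(n+1)/2 = 66.)
Step 4: Test statistic W = min(W+, W-) = 25.5.
Step 5: Ties in |d|, so use the tie-corrected normal approximation.
        E[W] = n(n+1)/4 = 11*12/4 = 33.
        Tie groups: |d|=3 (t=2), |d|=4 (t=2), |d|=5 (t=2), |d|=6 (t=2); sum(t^3 - t) = 24.
        Var[W] = n(n+1)(2n+1)/24 - sum(t^3-t)/48 = 3036/24 - 24/48 = 126.
        z = (W - E[W]) / sqrt(Var[W]) = (25.5 - 33) / 11.2250 = -0.6682.
        Two-sided p = 2*Phi(z) = 0.504036.
Step 6: alpha = 0.1. fail to reject H0.

W+ = 40.5, W- = 25.5, W = min = 25.5, p = 0.504036, fail to reject H0.


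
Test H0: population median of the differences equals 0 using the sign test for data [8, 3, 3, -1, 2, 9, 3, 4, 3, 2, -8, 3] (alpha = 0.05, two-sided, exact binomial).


Step 1: Discard zero differences. Original n = 12; n_eff = number of nonzero differences = 12.
Nonzero differences (with sign): +8, +3, +3, -1, +2, +9, +3, +4, +3, +2, -8, +3
Step 2: Count signs: positive = 10, negative = 2.
Step 3: Under H0: P(positive) = 0.5, so the number of positives S ~ Bin(12, 0.5).
Step 4: Two-sided exact p-value = sum of Bin(12,0.5) probabilities at or below the observed probability = 0.038574.
Step 5: alpha = 0.05. reject H0.

n_eff = 12, pos = 10, neg = 2, p = 0.038574, reject H0.


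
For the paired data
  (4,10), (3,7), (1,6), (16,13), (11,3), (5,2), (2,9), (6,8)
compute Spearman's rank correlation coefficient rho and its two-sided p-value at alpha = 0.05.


Step 1: Rank x and y separately (midranks; no ties here).
rank(x): 4->4, 3->3, 1->1, 16->8, 11->7, 5->5, 2->2, 6->6
rank(y): 10->7, 7->4, 6->3, 13->8, 3->2, 2->1, 9->6, 8->5
Step 2: d_i = R_x(i) - R_y(i); compute d_i^2.
  (4-7)^2=9, (3-4)^2=1, (1-3)^2=4, (8-8)^2=0, (7-2)^2=25, (5-1)^2=16, (2-6)^2=16, (6-5)^2=1
sum(d^2) = 72.
Step 3: rho = 1 - 6*72 / (8*(8^2 - 1)) = 1 - 432/504 = 0.142857.
Step 4: Under H0, t = rho * sqrt((n-2)/(1-rho^2)) = 0.3536 ~ t(6).
Step 5: Two-sided p-value from the t-distribution with 6 df = 0.735765.
Step 6: alpha = 0.05. fail to reject H0.

rho = 0.1429, p = 0.735765, fail to reject H0 at alpha = 0.05.


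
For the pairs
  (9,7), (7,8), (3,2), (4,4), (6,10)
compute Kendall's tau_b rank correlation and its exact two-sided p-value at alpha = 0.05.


Step 1: Enumerate the 10 unordered pairs (i,j) with i<j and classify each by sign(x_j-x_i) * sign(y_j-y_i).
  (1,2):dx=-2,dy=+1->D; (1,3):dx=-6,dy=-5->C; (1,4):dx=-5,dy=-3->C; (1,5):dx=-3,dy=+3->D
  (2,3):dx=-4,dy=-6->C; (2,4):dx=-3,dy=-4->C; (2,5):dx=-1,dy=+2->D; (3,4):dx=+1,dy=+2->C
  (3,5):dx=+3,dy=+8->C; (4,5):dx=+2,dy=+6->C
Step 2: C = 7, D = 3, total pairs = 10.
Step 3: tau = (C - D)/(n(n-1)/2) = (7 - 3)/10 = 0.400000.
Step 4: Exact two-sided p-value (enumerate n! = 120 permutations of y under H0): p = 0.483333.
Step 5: alpha = 0.05. fail to reject H0.

tau_b = 0.4000 (C=7, D=3), p = 0.483333, fail to reject H0.


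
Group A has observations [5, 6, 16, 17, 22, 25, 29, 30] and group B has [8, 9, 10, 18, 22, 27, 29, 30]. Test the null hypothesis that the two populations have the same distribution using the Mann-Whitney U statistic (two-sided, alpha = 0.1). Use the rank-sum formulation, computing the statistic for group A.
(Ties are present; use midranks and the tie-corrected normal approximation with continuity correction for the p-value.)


Step 1: Combine and sort all 16 observations; assign midranks.
sorted (value, group): (5,X), (6,X), (8,Y), (9,Y), (10,Y), (16,X), (17,X), (18,Y), (22,X), (22,Y), (25,X), (27,Y), (29,X), (29,Y), (30,X), (30,Y)
ranks: 5->1, 6->2, 8->3, 9->4, 10->5, 16->6, 17->7, 18->8, 22->9.5, 22->9.5, 25->11, 27->12, 29->13.5, 29->13.5, 30->15.5, 30->15.5
Step 2: Rank sum for X: R1 = 1 + 2 + 6 + 7 + 9.5 + 11 + 13.5 + 15.5 = 65.5.
Step 3: U_X = R1 - n1(n1+1)/2 = 65.5 - 8*9/2 = 65.5 - 36 = 29.5.
       U_Y = n1*n2 - U_X = 64 - 29.5 = 34.5.
Step 4: Ties are present, so use the tie-corrected normal approximation (with continuity correction) for the p-value.
Step 5: p-value = 0.833272; compare to alpha = 0.1. fail to reject H0.

U_X = 29.5, p = 0.833272, fail to reject H0 at alpha = 0.1.


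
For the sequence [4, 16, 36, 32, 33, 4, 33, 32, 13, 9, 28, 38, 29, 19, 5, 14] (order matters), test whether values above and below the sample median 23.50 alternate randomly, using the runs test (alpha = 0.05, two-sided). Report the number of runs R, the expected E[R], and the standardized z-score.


Step 1: Compute median = 23.50; label A = above, B = below.
Labels in order: BBAAABAABBAAABBB  (n_A = 8, n_B = 8)
Step 2: Count runs R = 7.
Step 3: Under H0 (random ordering), E[R] = 2*n_A*n_B/(n_A+n_B) + 1 = 2*8*8/16 + 1 = 9.0000.
        Var[R] = 2*n_A*n_B*(2*n_A*n_B - n_A - n_B) / ((n_A+n_B)^2 * (n_A+n_B-1)) = 14336/3840 = 3.7333.
        SD[R] = 1.9322.
Step 4: Continuity-corrected z = (R + 0.5 - E[R]) / SD[R] = (7 + 0.5 - 9.0000) / 1.9322 = -0.7763.
Step 5: Two-sided p-value via normal approximation = 2*(1 - Phi(|z|)) = 0.437558.
Step 6: alpha = 0.05. fail to reject H0.

R = 7, z = -0.7763, p = 0.437558, fail to reject H0.


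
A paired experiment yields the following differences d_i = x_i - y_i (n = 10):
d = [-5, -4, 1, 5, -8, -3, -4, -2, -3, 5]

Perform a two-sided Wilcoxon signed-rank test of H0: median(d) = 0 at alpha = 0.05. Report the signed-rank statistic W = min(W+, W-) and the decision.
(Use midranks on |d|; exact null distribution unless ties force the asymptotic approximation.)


Step 1: Drop any zero differences (none here) and take |d_i|.
|d| = [5, 4, 1, 5, 8, 3, 4, 2, 3, 5]
Step 2: Midrank |d_i| (ties get averaged ranks).
ranks: |5|->8, |4|->5.5, |1|->1, |5|->8, |8|->10, |3|->3.5, |4|->5.5, |2|->2, |3|->3.5, |5|->8
Step 3: Attach original signs; sum ranks with positive sign and with negative sign.
W+ = 1 + 8 + 8 = 17
W- = 8 + 5.5 + 10 + 3.5 + 5.5 + 2 + 3.5 = 38
(Check: W+ + W- = 55 should equal n(n+1)/2 = 55.)
Step 4: Test statistic W = min(W+, W-) = 17.
Step 5: Ties in |d|, so use the tie-corrected normal approximation.
        E[W] = n(n+1)/4 = 10*11/4 = 27.5.
        Tie groups: |d|=3 (t=2), |d|=4 (t=2), |d|=5 (t=3); sum(t^3 - t) = 36.
        Var[W] = n(n+1)(2n+1)/24 - sum(t^3-t)/48 = 2310/24 - 36/48 = 95.5.
        z = (W - E[W]) / sqrt(Var[W]) = (17 - 27.5) / 9.7724 = -1.0745.
        Two-sided p = 2*Phi(z) = 0.282619.
Step 6: alpha = 0.05. fail to reject H0.

W+ = 17, W- = 38, W = min = 17, p = 0.282619, fail to reject H0.


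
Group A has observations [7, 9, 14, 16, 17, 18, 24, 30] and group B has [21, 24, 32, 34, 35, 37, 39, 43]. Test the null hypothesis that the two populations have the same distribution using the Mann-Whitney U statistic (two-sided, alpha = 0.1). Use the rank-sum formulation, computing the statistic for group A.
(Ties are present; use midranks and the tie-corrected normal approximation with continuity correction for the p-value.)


Step 1: Combine and sort all 16 observations; assign midranks.
sorted (value, group): (7,X), (9,X), (14,X), (16,X), (17,X), (18,X), (21,Y), (24,X), (24,Y), (30,X), (32,Y), (34,Y), (35,Y), (37,Y), (39,Y), (43,Y)
ranks: 7->1, 9->2, 14->3, 16->4, 17->5, 18->6, 21->7, 24->8.5, 24->8.5, 30->10, 32->11, 34->12, 35->13, 37->14, 39->15, 43->16
Step 2: Rank sum for X: R1 = 1 + 2 + 3 + 4 + 5 + 6 + 8.5 + 10 = 39.5.
Step 3: U_X = R1 - n1(n1+1)/2 = 39.5 - 8*9/2 = 39.5 - 36 = 3.5.
       U_Y = n1*n2 - U_X = 64 - 3.5 = 60.5.
Step 4: Ties are present, so use the tie-corrected normal approximation (with continuity correction) for the p-value.
Step 5: p-value = 0.003253; compare to alpha = 0.1. reject H0.

U_X = 3.5, p = 0.003253, reject H0 at alpha = 0.1.
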